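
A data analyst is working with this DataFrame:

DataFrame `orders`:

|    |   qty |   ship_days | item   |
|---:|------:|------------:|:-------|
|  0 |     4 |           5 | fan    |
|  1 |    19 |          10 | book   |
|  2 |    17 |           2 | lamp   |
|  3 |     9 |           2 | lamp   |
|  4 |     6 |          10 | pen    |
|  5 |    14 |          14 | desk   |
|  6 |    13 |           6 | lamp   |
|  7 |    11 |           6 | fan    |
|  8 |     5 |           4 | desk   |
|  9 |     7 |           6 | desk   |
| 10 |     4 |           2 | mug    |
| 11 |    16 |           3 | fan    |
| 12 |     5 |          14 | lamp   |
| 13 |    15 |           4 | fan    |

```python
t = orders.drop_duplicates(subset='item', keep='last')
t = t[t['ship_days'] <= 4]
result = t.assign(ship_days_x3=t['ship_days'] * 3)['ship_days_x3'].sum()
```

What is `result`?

drop duplicate item (keep=last):
    qty  ship_days  item
1    19         10  book
4     6         10   pen
9     7          6  desk
10    4          2   mug
12    5         14  lamp
13   15          4   fan
filter rows where ship_days <= 4:
    qty  ship_days item
10    4          2  mug
13   15          4  fan
add column ship_days_x3 = t['ship_days'] * 3:
    qty  ship_days item  ship_days_x3
10    4          2  mug             6
13   15          4  fan            12
The sum of column 'ship_days_x3' is 18.

18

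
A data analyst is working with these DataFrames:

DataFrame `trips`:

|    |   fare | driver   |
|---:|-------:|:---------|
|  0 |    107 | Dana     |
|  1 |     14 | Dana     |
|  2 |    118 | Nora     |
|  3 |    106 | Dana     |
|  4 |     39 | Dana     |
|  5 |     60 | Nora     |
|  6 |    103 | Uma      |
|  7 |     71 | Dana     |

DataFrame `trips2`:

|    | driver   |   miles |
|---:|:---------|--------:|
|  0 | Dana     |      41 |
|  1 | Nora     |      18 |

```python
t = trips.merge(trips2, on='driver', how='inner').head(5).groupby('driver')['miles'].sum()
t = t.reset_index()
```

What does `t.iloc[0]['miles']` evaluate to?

merge on 'driver' (how='inner') → 7 rows:
   fare driver  miles
0   107   Dana     41
1    14   Dana     41
2   118   Nora     18
3   106   Dana     41
4    39   Dana     41
5    60   Nora     18
6    71   Dana     41
take first 5 rows:
   fare driver  miles
0   107   Dana     41
1    14   Dana     41
2   118   Nora     18
3   106   Dana     41
4    39   Dana     41
group by driver, sum of miles:
driver
Dana    164
Nora     18
Name: miles, dtype: int64
reset_index():
  driver  miles
0   Dana    164
1   Nora     18

164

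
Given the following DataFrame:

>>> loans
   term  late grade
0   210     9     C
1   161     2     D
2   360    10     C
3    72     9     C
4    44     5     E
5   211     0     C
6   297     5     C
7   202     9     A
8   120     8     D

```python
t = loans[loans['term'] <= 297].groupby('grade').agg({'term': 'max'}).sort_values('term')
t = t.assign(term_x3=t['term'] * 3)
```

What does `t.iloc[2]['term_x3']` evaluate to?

606

filter rows where term <= 297:
   term  late grade
0   210     9     C
1   161     2     D
3    72     9     C
4    44     5     E
5   211     0     C
6   297     5     C
7   202     9     A
8   120     8     D
group by grade, max of term:
       term
grade      
A       202
C       297
D       161
E        44
sort by term:
       term
grade      
E        44
D       161
A       202
C       297
add column term_x3 = t['term'] * 3:
       term  term_x3
grade               
E        44      132
D       161      483
A       202      606
C       297      891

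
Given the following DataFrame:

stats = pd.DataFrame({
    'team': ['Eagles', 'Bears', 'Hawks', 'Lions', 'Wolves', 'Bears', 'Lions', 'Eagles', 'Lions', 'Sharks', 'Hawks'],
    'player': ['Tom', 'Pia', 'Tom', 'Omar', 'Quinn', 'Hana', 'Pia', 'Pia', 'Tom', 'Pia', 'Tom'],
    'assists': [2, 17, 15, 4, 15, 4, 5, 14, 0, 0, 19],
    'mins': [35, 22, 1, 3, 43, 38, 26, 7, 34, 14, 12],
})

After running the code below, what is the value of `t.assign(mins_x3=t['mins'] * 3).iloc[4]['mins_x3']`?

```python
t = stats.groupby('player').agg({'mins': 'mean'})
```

group by player, mean of mins:
         mins
player       
Hana    38.00
Omar     3.00
Pia     17.25
Quinn   43.00
Tom     20.50
add column mins_x3 = t['mins'] * 3:
         mins  mins_x3
player                
Hana    38.00   114.00
Omar     3.00     9.00
Pia     17.25    51.75
Quinn   43.00   129.00
Tom     20.50    61.50

61.5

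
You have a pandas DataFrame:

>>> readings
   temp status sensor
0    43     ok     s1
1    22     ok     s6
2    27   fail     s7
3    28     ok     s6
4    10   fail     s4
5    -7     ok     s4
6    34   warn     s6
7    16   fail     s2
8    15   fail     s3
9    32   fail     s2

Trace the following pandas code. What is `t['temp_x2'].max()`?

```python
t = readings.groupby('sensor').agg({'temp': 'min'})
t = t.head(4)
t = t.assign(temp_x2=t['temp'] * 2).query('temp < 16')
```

30

group by sensor, min of temp:
        temp
sensor      
s1        43
s2        16
s3        15
s4        -7
s6        22
s7        27
take first 4 rows:
        temp
sensor      
s1        43
s2        16
s3        15
s4        -7
add column temp_x2 = t['temp'] * 2:
        temp  temp_x2
sensor               
s1        43       86
s2        16       32
s3        15       30
s4        -7      -14
filter rows where temp < 16:
        temp  temp_x2
sensor               
s3        15       30
s4        -7      -14
Then the max of column 'temp_x2': 30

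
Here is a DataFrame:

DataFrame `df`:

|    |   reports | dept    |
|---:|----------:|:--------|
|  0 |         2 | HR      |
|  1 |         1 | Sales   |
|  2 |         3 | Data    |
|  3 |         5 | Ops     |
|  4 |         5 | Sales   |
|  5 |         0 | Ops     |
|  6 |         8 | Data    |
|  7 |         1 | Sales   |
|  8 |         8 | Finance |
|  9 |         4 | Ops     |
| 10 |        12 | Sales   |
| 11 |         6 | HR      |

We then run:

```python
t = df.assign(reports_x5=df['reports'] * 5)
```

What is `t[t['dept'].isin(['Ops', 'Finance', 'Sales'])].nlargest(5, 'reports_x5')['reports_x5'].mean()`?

add column reports_x5 = df['reports'] * 5:
    reports     dept  reports_x5
0         2       HR          10
1         1    Sales           5
2         3     Data          15
3         5      Ops          25
4         5    Sales          25
5         0      Ops           0
6         8     Data          40
7         1    Sales           5
8         8  Finance          40
9         4      Ops          20
10       12    Sales          60
11        6       HR          30
filter rows where dept in ['Ops', 'Finance', 'Sales']:
    reports     dept  reports_x5
1         1    Sales           5
3         5      Ops          25
4         5    Sales          25
5         0      Ops           0
7         1    Sales           5
8         8  Finance          40
9         4      Ops          20
10       12    Sales          60
take 5 rows with largest reports_x5:
    reports     dept  reports_x5
10       12    Sales          60
8         8  Finance          40
3         5      Ops          25
4         5    Sales          25
9         4      Ops          20
Hence 34.0.

34.0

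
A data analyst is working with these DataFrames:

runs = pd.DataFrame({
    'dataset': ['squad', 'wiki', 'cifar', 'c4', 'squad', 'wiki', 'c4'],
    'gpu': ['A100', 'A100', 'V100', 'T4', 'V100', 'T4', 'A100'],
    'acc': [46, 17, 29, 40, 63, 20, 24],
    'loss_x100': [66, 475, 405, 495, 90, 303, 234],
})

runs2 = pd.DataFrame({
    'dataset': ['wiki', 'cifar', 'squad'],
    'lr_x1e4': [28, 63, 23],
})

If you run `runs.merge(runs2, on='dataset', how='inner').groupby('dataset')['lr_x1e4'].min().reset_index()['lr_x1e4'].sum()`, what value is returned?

114

merge on 'dataset' (how='inner') → 5 rows:
  dataset   gpu  acc  loss_x100  lr_x1e4
0   squad  A100   46         66       23
1    wiki  A100   17        475       28
2   cifar  V100   29        405       63
3   squad  V100   63         90       23
4    wiki    T4   20        303       28
group by dataset, min of lr_x1e4:
dataset
cifar    63
squad    23
wiki     28
Name: lr_x1e4, dtype: int64
reset_index():
  dataset  lr_x1e4
0   cifar       63
1   squad       23
2    wiki       28
So sum() = 114.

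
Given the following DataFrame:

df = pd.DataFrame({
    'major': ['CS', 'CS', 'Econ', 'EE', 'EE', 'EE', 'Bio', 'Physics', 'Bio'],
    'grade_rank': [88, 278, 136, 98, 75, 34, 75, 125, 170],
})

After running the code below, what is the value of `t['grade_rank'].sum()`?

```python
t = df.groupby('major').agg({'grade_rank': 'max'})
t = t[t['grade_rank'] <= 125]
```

223

group by major, max of grade_rank:
         grade_rank
major              
Bio             170
CS              278
EE               98
Econ            136
Physics         125
filter rows where grade_rank <= 125:
         grade_rank
major              
EE               98
Physics         125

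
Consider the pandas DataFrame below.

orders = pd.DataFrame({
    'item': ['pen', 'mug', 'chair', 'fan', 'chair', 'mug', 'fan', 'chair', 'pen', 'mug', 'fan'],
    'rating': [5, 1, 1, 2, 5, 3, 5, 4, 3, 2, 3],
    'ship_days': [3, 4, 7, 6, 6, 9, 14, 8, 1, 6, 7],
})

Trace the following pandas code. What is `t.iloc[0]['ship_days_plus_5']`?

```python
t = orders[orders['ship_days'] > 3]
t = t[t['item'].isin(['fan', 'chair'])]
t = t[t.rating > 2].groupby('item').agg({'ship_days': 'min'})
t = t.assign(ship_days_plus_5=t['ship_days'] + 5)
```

filter rows where ship_days > 3:
     item  rating  ship_days
1     mug       1          4
2   chair       1          7
3     fan       2          6
4   chair       5          6
5     mug       3          9
6     fan       5         14
7   chair       4          8
9     mug       2          6
10    fan       3          7
filter rows where item in ['fan', 'chair']:
     item  rating  ship_days
2   chair       1          7
3     fan       2          6
4   chair       5          6
6     fan       5         14
7   chair       4          8
10    fan       3          7
filter rows where rating > 2:
     item  rating  ship_days
4   chair       5          6
6     fan       5         14
7   chair       4          8
10    fan       3          7
group by item, min of ship_days:
       ship_days
item            
chair          6
fan            7
add column ship_days_plus_5 = t['ship_days'] + 5:
       ship_days  ship_days_plus_5
item                              
chair          6                11
fan            7                12
Hence 11.

11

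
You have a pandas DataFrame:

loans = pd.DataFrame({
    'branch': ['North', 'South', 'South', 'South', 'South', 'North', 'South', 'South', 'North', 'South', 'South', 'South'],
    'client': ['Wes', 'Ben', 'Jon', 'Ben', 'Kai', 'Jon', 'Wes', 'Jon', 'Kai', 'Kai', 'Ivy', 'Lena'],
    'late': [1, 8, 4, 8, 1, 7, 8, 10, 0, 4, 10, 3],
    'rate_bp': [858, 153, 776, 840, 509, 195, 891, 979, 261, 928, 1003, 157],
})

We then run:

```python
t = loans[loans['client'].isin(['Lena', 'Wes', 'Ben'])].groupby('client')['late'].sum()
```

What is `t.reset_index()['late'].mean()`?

filter rows where client in ['Lena', 'Wes', 'Ben']:
   branch client  late  rate_bp
0   North    Wes     1      858
1   South    Ben     8      153
3   South    Ben     8      840
6   South    Wes     8      891
11  South   Lena     3      157
group by client, sum of late:
client
Ben     16
Lena     3
Wes      9
Name: late, dtype: int64
reset_index():
  client  late
0    Ben    16
1   Lena     3
2    Wes     9
Then the mean of column 'late': 9.33333333333

9.33333333333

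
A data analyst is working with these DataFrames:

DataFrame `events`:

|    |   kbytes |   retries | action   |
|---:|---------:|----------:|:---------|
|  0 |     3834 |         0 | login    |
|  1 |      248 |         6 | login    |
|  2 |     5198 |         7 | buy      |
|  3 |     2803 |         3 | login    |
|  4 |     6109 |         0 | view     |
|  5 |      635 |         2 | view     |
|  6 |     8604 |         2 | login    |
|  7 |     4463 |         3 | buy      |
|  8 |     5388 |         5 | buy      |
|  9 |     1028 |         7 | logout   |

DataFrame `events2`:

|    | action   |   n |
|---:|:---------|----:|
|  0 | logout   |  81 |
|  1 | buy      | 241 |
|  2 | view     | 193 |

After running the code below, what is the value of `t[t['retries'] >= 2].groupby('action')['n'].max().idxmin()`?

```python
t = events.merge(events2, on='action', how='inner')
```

logout

merge on 'action' (how='inner') → 6 rows:
   kbytes  retries  action    n
0    5198        7     buy  241
1    6109        0    view  193
2     635        2    view  193
3    4463        3     buy  241
4    5388        5     buy  241
5    1028        7  logout   81
filter rows where retries >= 2:
   kbytes  retries  action    n
0    5198        7     buy  241
2     635        2    view  193
3    4463        3     buy  241
4    5388        5     buy  241
5    1028        7  logout   81
group by action, max of n:
action
buy       241
logout     81
view      193
Name: n, dtype: int64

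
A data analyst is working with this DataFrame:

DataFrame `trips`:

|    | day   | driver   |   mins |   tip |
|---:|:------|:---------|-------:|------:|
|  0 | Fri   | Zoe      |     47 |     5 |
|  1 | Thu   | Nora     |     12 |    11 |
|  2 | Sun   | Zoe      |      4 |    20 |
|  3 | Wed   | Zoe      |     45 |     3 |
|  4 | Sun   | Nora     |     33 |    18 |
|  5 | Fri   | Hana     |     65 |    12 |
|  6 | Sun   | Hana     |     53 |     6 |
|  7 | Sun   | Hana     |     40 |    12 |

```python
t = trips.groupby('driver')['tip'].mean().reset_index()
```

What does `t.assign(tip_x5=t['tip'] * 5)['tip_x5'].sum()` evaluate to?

169.166666667

group by driver, mean of tip:
driver
Hana    10.000000
Nora    14.500000
Zoe      9.333333
Name: tip, dtype: float64
reset_index():
  driver        tip
0   Hana  10.000000
1   Nora  14.500000
2    Zoe   9.333333
add column tip_x5 = t['tip'] * 5:
  driver        tip     tip_x5
0   Hana  10.000000  50.000000
1   Nora  14.500000  72.500000
2    Zoe   9.333333  46.666667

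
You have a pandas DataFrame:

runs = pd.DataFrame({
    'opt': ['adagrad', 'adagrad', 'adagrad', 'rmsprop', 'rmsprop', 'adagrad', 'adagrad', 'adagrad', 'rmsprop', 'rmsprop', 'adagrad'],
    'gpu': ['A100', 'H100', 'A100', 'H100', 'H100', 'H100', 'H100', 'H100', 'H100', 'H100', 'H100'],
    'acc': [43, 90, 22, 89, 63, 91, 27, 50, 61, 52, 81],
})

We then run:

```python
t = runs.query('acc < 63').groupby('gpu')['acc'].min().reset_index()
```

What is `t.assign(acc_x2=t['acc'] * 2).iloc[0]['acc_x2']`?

filter rows where acc < 63:
       opt   gpu  acc
0  adagrad  A100   43
2  adagrad  A100   22
6  adagrad  H100   27
7  adagrad  H100   50
8  rmsprop  H100   61
9  rmsprop  H100   52
group by gpu, min of acc:
gpu
A100    22
H100    27
Name: acc, dtype: int64
reset_index():
    gpu  acc
0  A100   22
1  H100   27
add column acc_x2 = t['acc'] * 2:
    gpu  acc  acc_x2
0  A100   22      44
1  H100   27      54

44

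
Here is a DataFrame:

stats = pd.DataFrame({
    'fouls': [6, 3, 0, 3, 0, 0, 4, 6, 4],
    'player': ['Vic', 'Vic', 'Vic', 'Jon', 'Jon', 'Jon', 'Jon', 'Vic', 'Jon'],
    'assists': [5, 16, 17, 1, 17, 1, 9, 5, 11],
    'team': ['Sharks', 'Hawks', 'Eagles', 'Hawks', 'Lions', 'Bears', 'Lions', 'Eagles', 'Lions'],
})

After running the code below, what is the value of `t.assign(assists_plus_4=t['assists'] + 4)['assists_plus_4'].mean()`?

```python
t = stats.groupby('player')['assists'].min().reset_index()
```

group by player, min of assists:
player
Jon    1
Vic    5
Name: assists, dtype: int64
reset_index():
  player  assists
0    Jon        1
1    Vic        5
add column assists_plus_4 = t['assists'] + 4:
  player  assists  assists_plus_4
0    Jon        1               5
1    Vic        5               9
Finally, mean of column 'assists_plus_4' = 7.0.

7.0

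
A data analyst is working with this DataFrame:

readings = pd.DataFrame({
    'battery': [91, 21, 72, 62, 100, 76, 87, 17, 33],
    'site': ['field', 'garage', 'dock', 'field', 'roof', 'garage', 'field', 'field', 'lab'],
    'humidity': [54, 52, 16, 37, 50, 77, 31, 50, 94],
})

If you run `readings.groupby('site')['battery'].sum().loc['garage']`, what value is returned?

97

group by site, sum of battery:
site
dock       72
field     257
garage     97
lab        33
roof      100
Name: battery, dtype: int64
Finally, value at index 'garage' = 97.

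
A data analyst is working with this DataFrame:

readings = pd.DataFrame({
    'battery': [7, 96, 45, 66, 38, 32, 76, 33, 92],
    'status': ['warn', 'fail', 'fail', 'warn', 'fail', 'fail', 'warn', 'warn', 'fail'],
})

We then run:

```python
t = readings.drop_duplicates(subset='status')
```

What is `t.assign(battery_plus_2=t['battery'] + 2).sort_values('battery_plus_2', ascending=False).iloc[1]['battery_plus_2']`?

9

drop duplicate status (keep=first):
   battery status
0        7   warn
1       96   fail
add column battery_plus_2 = t['battery'] + 2:
   battery status  battery_plus_2
0        7   warn               9
1       96   fail              98
sort by battery_plus_2 descending:
   battery status  battery_plus_2
1       96   fail              98
0        7   warn               9
So iloc[1]['battery_plus_2'] = 9.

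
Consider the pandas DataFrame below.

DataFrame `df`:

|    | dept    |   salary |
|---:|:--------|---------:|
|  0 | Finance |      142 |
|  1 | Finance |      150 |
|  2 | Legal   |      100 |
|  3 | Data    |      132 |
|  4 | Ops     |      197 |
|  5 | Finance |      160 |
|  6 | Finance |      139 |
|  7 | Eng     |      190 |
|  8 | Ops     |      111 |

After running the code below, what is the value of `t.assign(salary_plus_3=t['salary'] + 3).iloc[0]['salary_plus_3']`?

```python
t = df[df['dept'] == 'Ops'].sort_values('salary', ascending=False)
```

filter rows where dept == 'Ops':
  dept  salary
4  Ops     197
8  Ops     111
sort by salary descending:
  dept  salary
4  Ops     197
8  Ops     111
add column salary_plus_3 = t['salary'] + 3:
  dept  salary  salary_plus_3
4  Ops     197            200
8  Ops     111            114
value at position 0, column 'salary_plus_3' → 200

200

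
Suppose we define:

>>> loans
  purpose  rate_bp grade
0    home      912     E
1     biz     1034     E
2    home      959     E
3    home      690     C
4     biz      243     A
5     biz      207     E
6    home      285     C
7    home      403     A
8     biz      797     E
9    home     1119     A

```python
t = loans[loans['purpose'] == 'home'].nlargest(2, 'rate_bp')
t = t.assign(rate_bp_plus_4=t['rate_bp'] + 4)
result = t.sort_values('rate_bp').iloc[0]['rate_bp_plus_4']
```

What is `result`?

963

filter rows where purpose == 'home':
  purpose  rate_bp grade
0    home      912     E
2    home      959     E
3    home      690     C
6    home      285     C
7    home      403     A
9    home     1119     A
take 2 rows with largest rate_bp:
  purpose  rate_bp grade
9    home     1119     A
2    home      959     E
add column rate_bp_plus_4 = t['rate_bp'] + 4:
  purpose  rate_bp grade  rate_bp_plus_4
9    home     1119     A            1123
2    home      959     E             963
sort by rate_bp:
  purpose  rate_bp grade  rate_bp_plus_4
2    home      959     E             963
9    home     1119     A            1123
Reading off the value at position 0, column 'rate_bp_plus_4', we get 963.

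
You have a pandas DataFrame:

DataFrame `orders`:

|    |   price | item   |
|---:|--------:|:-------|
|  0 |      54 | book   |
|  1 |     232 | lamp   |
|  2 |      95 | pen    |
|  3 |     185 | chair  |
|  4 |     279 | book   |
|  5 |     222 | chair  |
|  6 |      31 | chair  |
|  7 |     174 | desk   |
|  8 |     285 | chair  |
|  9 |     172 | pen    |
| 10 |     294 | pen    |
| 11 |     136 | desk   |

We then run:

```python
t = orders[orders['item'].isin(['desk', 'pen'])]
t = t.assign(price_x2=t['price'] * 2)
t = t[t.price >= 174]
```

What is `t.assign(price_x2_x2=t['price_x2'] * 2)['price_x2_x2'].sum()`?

1872

filter rows where item in ['desk', 'pen']:
    price  item
2      95   pen
7     174  desk
9     172   pen
10    294   pen
11    136  desk
add column price_x2 = t['price'] * 2:
    price  item  price_x2
2      95   pen       190
7     174  desk       348
9     172   pen       344
10    294   pen       588
11    136  desk       272
filter rows where price >= 174:
    price  item  price_x2
7     174  desk       348
10    294   pen       588
add column price_x2_x2 = t['price_x2'] * 2:
    price  item  price_x2  price_x2_x2
7     174  desk       348          696
10    294   pen       588         1176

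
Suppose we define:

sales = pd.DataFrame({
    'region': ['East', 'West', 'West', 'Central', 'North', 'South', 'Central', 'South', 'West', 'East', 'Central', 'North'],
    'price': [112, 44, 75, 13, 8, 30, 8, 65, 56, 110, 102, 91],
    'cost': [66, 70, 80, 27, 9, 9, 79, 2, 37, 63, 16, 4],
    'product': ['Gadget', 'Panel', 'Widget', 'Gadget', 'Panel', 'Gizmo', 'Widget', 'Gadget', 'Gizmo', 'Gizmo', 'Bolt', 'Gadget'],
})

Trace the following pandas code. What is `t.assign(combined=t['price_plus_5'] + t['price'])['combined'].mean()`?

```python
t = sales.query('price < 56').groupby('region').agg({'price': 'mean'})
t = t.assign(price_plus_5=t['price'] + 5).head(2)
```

filter rows where price < 56:
    region  price  cost product
1     West     44    70   Panel
3  Central     13    27  Gadget
4    North      8     9   Panel
5    South     30     9   Gizmo
6  Central      8    79  Widget
group by region, mean of price:
         price
region        
Central   10.5
North      8.0
South     30.0
West      44.0
add column price_plus_5 = t['price'] + 5:
         price  price_plus_5
region                      
Central   10.5          15.5
North      8.0          13.0
South     30.0          35.0
West      44.0          49.0
take first 2 rows:
         price  price_plus_5
region                      
Central   10.5          15.5
North      8.0          13.0
add column combined = t['price_plus_5'] + t['price']:
         price  price_plus_5  combined
region                                
Central   10.5          15.5      26.0
North      8.0          13.0      21.0
Taking the mean of column 'combined' gives 23.5.

23.5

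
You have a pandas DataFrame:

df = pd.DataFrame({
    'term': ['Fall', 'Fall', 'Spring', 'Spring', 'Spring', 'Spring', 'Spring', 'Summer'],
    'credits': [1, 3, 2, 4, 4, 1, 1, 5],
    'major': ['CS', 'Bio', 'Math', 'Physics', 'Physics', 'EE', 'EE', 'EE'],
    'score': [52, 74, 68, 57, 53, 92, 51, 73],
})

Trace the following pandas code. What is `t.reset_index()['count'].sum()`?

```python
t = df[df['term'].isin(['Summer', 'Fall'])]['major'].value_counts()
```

filter rows where term in ['Summer', 'Fall']:
     term  credits major  score
0    Fall        1    CS     52
1    Fall        3   Bio     74
7  Summer        5    EE     73
value_counts of major:
major
CS     1
Bio    1
EE     1
Name: count, dtype: int64
reset_index():
  major  count
0    CS      1
1   Bio      1
2    EE      1

3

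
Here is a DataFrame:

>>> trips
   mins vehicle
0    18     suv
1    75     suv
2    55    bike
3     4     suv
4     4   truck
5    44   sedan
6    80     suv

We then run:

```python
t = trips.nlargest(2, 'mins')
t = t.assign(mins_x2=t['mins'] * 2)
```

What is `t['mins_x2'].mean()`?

take 2 rows with largest mins:
   mins vehicle
6    80     suv
1    75     suv
add column mins_x2 = t['mins'] * 2:
   mins vehicle  mins_x2
6    80     suv      160
1    75     suv      150
Finally, mean of column 'mins_x2' = 155.0.

155.0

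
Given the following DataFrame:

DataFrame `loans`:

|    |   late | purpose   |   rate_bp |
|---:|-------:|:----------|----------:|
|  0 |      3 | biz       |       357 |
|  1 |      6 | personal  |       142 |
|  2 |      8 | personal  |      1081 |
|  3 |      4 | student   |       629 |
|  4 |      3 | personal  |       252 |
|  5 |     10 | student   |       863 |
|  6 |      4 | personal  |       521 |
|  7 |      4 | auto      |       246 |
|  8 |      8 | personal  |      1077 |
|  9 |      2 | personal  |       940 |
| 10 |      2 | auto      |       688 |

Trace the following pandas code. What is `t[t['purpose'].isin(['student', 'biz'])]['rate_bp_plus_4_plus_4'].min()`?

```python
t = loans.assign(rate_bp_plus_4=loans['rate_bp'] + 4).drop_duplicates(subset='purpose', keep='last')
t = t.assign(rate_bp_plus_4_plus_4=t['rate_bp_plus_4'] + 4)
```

365

add column rate_bp_plus_4 = loans['rate_bp'] + 4:
    late   purpose  rate_bp  rate_bp_plus_4
0      3       biz      357             361
1      6  personal      142             146
2      8  personal     1081            1085
3      4   student      629             633
4      3  personal      252             256
5     10   student      863             867
6      4  personal      521             525
7      4      auto      246             250
8      8  personal     1077            1081
9      2  personal      940             944
10     2      auto      688             692
drop duplicate purpose (keep=last):
    late   purpose  rate_bp  rate_bp_plus_4
0      3       biz      357             361
5     10   student      863             867
9      2  personal      940             944
10     2      auto      688             692
add column rate_bp_plus_4_plus_4 = t['rate_bp_plus_4'] + 4:
    late   purpose  rate_bp  rate_bp_plus_4  rate_bp_plus_4_plus_4
0      3       biz      357             361                    365
5     10   student      863             867                    871
9      2  personal      940             944                    948
10     2      auto      688             692                    696
filter rows where purpose in ['student', 'biz']:
   late  purpose  rate_bp  rate_bp_plus_4  rate_bp_plus_4_plus_4
0     3      biz      357             361                    365
5    10  student      863             867                    871
Hence 365.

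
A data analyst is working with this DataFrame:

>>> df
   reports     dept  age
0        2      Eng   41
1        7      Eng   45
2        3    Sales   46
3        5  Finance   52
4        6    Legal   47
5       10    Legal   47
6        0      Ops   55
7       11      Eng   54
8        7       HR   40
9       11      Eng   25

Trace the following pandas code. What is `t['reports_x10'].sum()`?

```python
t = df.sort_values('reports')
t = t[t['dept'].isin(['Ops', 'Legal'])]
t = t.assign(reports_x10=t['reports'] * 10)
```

160

sort by reports:
   reports     dept  age
6        0      Ops   55
0        2      Eng   41
2        3    Sales   46
3        5  Finance   52
4        6    Legal   47
1        7      Eng   45
8        7       HR   40
5       10    Legal   47
7       11      Eng   54
9       11      Eng   25
filter rows where dept in ['Ops', 'Legal']:
   reports   dept  age
6        0    Ops   55
4        6  Legal   47
5       10  Legal   47
add column reports_x10 = t['reports'] * 10:
   reports   dept  age  reports_x10
6        0    Ops   55            0
4        6  Legal   47           60
5       10  Legal   47          100
Hence 160.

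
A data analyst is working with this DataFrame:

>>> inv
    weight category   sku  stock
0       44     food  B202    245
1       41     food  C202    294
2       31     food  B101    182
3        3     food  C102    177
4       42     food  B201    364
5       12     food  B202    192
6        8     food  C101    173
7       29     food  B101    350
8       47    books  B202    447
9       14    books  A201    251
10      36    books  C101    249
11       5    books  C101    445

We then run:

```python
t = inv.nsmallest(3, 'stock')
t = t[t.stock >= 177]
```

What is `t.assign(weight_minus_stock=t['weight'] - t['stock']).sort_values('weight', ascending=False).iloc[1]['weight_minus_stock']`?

take 3 rows with smallest stock:
   weight category   sku  stock
6       8     food  C101    173
3       3     food  C102    177
2      31     food  B101    182
filter rows where stock >= 177:
   weight category   sku  stock
3       3     food  C102    177
2      31     food  B101    182
add column weight_minus_stock = t['weight'] - t['stock']:
   weight category   sku  stock  weight_minus_stock
3       3     food  C102    177                -174
2      31     food  B101    182                -151
sort by weight descending:
   weight category   sku  stock  weight_minus_stock
2      31     food  B101    182                -151
3       3     food  C102    177                -174
So iloc[1]['weight_minus_stock'] = -174.

-174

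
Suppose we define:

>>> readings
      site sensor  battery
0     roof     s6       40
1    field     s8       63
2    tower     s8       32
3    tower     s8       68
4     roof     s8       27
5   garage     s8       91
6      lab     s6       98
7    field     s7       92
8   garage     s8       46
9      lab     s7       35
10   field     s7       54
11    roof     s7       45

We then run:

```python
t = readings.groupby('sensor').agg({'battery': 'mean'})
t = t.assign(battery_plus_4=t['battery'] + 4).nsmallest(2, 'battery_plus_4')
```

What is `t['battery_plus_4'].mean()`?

59.5

group by sensor, mean of battery:
        battery
sensor         
s6         69.0
s7         56.5
s8         54.5
add column battery_plus_4 = t['battery'] + 4:
        battery  battery_plus_4
sensor                         
s6         69.0            73.0
s7         56.5            60.5
s8         54.5            58.5
take 2 rows with smallest battery_plus_4:
        battery  battery_plus_4
sensor                         
s8         54.5            58.5
s7         56.5            60.5
mean of column 'battery_plus_4' → 59.5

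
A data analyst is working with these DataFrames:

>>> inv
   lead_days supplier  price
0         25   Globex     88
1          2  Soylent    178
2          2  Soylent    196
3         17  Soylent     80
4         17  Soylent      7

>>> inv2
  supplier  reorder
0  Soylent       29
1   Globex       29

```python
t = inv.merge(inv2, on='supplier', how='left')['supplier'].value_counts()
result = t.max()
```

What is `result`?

merge on 'supplier' (how='left') → 5 rows:
   lead_days supplier  price  reorder
0         25   Globex     88       29
1          2  Soylent    178       29
2          2  Soylent    196       29
3         17  Soylent     80       29
4         17  Soylent      7       29
value_counts of supplier:
supplier
Soylent    4
Globex     1
Name: count, dtype: int64

4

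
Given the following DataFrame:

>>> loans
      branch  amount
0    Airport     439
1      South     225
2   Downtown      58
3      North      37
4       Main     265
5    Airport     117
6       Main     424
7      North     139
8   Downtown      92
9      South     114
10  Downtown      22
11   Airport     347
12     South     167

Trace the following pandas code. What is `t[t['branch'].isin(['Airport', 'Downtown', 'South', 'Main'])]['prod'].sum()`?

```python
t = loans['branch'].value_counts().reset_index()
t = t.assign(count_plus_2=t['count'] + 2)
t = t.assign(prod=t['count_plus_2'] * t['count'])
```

value_counts of branch:
branch
Airport     3
South       3
Downtown    3
North       2
Main        2
Name: count, dtype: int64
reset_index():
     branch  count
0   Airport      3
1     South      3
2  Downtown      3
3     North      2
4      Main      2
add column count_plus_2 = t['count'] + 2:
     branch  count  count_plus_2
0   Airport      3             5
1     South      3             5
2  Downtown      3             5
3     North      2             4
4      Main      2             4
add column prod = t['count_plus_2'] * t['count']:
     branch  count  count_plus_2  prod
0   Airport      3             5    15
1     South      3             5    15
2  Downtown      3             5    15
3     North      2             4     8
4      Main      2             4     8
filter rows where branch in ['Airport', 'Downtown', 'South', 'Main']:
     branch  count  count_plus_2  prod
0   Airport      3             5    15
1     South      3             5    15
2  Downtown      3             5    15
4      Main      2             4     8
The sum of column 'prod' is 53.

53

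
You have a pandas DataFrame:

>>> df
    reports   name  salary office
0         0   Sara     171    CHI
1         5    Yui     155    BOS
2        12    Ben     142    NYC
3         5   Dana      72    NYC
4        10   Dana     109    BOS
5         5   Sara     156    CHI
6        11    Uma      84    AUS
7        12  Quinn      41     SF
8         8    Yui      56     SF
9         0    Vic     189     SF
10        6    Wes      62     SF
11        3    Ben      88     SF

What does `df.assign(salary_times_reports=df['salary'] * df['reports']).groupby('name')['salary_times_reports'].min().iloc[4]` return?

924

add column salary_times_reports = df['salary'] * df['reports']:
    reports   name  salary office  salary_times_reports
0         0   Sara     171    CHI                     0
1         5    Yui     155    BOS                   775
2        12    Ben     142    NYC                  1704
3         5   Dana      72    NYC                   360
4        10   Dana     109    BOS                  1090
5         5   Sara     156    CHI                   780
6        11    Uma      84    AUS                   924
7        12  Quinn      41     SF                   492
8         8    Yui      56     SF                   448
9         0    Vic     189     SF                     0
10        6    Wes      62     SF                   372
11        3    Ben      88     SF                   264
group by name, min of salary_times_reports:
name
Ben      264
Dana     360
Quinn    492
Sara       0
Uma      924
Vic        0
Wes      372
Yui      448
Name: salary_times_reports, dtype: int64
Taking the value at position 4 gives 924.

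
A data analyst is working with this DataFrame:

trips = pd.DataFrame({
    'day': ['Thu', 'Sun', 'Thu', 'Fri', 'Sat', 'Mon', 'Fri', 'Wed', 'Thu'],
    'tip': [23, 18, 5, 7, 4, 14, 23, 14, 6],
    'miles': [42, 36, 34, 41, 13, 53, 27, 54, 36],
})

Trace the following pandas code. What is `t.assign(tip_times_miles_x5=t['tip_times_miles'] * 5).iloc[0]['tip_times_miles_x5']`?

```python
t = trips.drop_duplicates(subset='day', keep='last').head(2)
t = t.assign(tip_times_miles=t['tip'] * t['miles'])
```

drop duplicate day (keep=last):
   day  tip  miles
1  Sun   18     36
4  Sat    4     13
5  Mon   14     53
6  Fri   23     27
7  Wed   14     54
8  Thu    6     36
take first 2 rows:
   day  tip  miles
1  Sun   18     36
4  Sat    4     13
add column tip_times_miles = t['tip'] * t['miles']:
   day  tip  miles  tip_times_miles
1  Sun   18     36              648
4  Sat    4     13               52
add column tip_times_miles_x5 = t['tip_times_miles'] * 5:
   day  tip  miles  tip_times_miles  tip_times_miles_x5
1  Sun   18     36              648                3240
4  Sat    4     13               52                 260

3240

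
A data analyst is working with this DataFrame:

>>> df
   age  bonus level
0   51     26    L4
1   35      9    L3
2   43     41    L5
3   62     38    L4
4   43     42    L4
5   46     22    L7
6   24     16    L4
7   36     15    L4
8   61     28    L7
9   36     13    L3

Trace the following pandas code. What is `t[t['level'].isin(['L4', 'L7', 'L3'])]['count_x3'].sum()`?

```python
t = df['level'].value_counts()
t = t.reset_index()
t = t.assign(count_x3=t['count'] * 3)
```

27

value_counts of level:
level
L4    5
L3    2
L7    2
L5    1
Name: count, dtype: int64
reset_index():
  level  count
0    L4      5
1    L3      2
2    L7      2
3    L5      1
add column count_x3 = t['count'] * 3:
  level  count  count_x3
0    L4      5        15
1    L3      2         6
2    L7      2         6
3    L5      1         3
filter rows where level in ['L4', 'L7', 'L3']:
  level  count  count_x3
0    L4      5        15
1    L3      2         6
2    L7      2         6
Hence 27.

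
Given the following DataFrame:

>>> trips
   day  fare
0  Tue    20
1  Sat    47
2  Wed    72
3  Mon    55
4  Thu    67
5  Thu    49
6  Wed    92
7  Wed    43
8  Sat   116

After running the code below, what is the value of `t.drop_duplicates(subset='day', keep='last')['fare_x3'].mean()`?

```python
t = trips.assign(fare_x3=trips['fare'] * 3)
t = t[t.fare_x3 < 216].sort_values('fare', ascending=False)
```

128.4

add column fare_x3 = trips['fare'] * 3:
   day  fare  fare_x3
0  Tue    20       60
1  Sat    47      141
2  Wed    72      216
3  Mon    55      165
4  Thu    67      201
5  Thu    49      147
6  Wed    92      276
7  Wed    43      129
8  Sat   116      348
filter rows where fare_x3 < 216:
   day  fare  fare_x3
0  Tue    20       60
1  Sat    47      141
3  Mon    55      165
4  Thu    67      201
5  Thu    49      147
7  Wed    43      129
sort by fare descending:
   day  fare  fare_x3
4  Thu    67      201
3  Mon    55      165
5  Thu    49      147
1  Sat    47      141
7  Wed    43      129
0  Tue    20       60
drop duplicate day (keep=last):
   day  fare  fare_x3
3  Mon    55      165
5  Thu    49      147
1  Sat    47      141
7  Wed    43      129
0  Tue    20       60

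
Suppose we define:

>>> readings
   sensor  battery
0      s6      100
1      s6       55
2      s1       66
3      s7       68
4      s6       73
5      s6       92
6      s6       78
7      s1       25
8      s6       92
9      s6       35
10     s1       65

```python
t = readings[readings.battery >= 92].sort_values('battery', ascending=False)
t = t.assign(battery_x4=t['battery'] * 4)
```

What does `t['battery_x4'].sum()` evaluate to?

filter rows where battery >= 92:
  sensor  battery
0     s6      100
5     s6       92
8     s6       92
sort by battery descending:
  sensor  battery
0     s6      100
5     s6       92
8     s6       92
add column battery_x4 = t['battery'] * 4:
  sensor  battery  battery_x4
0     s6      100         400
5     s6       92         368
8     s6       92         368
Finally, sum of column 'battery_x4' = 1136.

1136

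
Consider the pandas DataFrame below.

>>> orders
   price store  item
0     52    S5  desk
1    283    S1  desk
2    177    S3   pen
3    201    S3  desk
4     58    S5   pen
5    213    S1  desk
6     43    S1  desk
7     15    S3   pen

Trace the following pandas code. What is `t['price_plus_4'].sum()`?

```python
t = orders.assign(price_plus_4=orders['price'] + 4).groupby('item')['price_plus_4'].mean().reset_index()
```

add column price_plus_4 = orders['price'] + 4:
   price store  item  price_plus_4
0     52    S5  desk            56
1    283    S1  desk           287
2    177    S3   pen           181
3    201    S3  desk           205
4     58    S5   pen            62
5    213    S1  desk           217
6     43    S1  desk            47
7     15    S3   pen            19
group by item, mean of price_plus_4:
item
desk    162.400000
pen      87.333333
Name: price_plus_4, dtype: float64
reset_index():
   item  price_plus_4
0  desk    162.400000
1   pen     87.333333
Finally, sum of column 'price_plus_4' = 249.733333333.

249.733333333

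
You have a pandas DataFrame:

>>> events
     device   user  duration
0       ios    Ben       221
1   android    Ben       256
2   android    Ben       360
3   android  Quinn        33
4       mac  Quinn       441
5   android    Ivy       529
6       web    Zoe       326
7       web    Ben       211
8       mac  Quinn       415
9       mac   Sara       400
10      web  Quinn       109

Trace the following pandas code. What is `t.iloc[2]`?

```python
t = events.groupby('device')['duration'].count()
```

group by device, count of duration:
device
android    4
ios        1
mac        3
web        3
Name: duration, dtype: int64
Finally, value at position 2 = 3.

3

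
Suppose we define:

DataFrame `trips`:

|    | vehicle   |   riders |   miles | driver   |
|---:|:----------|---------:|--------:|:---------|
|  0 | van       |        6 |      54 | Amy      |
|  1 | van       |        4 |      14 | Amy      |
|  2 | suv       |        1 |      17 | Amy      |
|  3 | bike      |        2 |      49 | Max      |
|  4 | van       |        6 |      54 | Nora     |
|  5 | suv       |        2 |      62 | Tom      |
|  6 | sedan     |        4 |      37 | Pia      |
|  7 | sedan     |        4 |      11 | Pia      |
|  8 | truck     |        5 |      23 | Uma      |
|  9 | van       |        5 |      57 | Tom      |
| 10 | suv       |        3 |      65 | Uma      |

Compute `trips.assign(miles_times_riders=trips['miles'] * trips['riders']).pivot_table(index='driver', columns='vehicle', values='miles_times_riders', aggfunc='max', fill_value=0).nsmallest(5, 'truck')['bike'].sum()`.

98

add column miles_times_riders = trips['miles'] * trips['riders']:
   vehicle  riders  miles driver  miles_times_riders
0      van       6     54    Amy                 324
1      van       4     14    Amy                  56
2      suv       1     17    Amy                  17
3     bike       2     49    Max                  98
4      van       6     54   Nora                 324
5      suv       2     62    Tom                 124
6    sedan       4     37    Pia                 148
7    sedan       4     11    Pia                  44
8    truck       5     23    Uma                 115
9      van       5     57    Tom                 285
10     suv       3     65    Uma                 195
pivot: rows=driver, cols=vehicle, max(miles_times_riders):
vehicle  bike  sedan  suv  truck  van
driver                               
Amy         0      0   17      0  324
Max        98      0    0      0    0
Nora        0      0    0      0  324
Pia         0    148    0      0    0
Tom         0      0  124      0  285
Uma         0      0  195    115    0
take 5 rows with smallest truck:
vehicle  bike  sedan  suv  truck  van
driver                               
Amy         0      0   17      0  324
Max        98      0    0      0    0
Nora        0      0    0      0  324
Pia         0    148    0      0    0
Tom         0      0  124      0  285
Taking the sum of column 'bike' gives 98.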